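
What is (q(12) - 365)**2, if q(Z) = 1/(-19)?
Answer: 48108096/361 ≈ 1.3326e+5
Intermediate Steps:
q(Z) = -1/19
(q(12) - 365)**2 = (-1/19 - 365)**2 = (-6936/19)**2 = 48108096/361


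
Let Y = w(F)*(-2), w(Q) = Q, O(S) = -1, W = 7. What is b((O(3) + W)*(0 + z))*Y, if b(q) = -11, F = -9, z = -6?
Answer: -198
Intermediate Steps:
Y = 18 (Y = -9*(-2) = 18)
b((O(3) + W)*(0 + z))*Y = -11*18 = -198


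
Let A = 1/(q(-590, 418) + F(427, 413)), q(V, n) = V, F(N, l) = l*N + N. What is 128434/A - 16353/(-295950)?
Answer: 2232304444256251/98650 ≈ 2.2629e+10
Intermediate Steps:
F(N, l) = N + N*l (F(N, l) = N*l + N = N + N*l)
A = 1/176188 (A = 1/(-590 + 427*(1 + 413)) = 1/(-590 + 427*414) = 1/(-590 + 176778) = 1/176188 ≈ 5.6758e-6)
128434/A - 16353/(-295950) = 128434/(1/176188) - 16353/(-295950) = 128434*176188 - 16353*(-1/295950) = 22628529592 + 5451/98650 = 2232304444256251/98650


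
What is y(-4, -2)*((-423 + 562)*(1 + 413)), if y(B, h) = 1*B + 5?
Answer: 57546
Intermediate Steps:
y(B, h) = 5 + B (y(B, h) = B + 5 = 5 + B)
y(-4, -2)*((-423 + 562)*(1 + 413)) = (5 - 4)*((-423 + 562)*(1 + 413)) = 1*(139*414) = 1*57546 = 57546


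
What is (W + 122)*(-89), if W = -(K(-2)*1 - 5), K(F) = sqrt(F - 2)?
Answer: -11303 + 178*I ≈ -11303.0 + 178.0*I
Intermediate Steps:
K(F) = sqrt(-2 + F)
W = 5 - 2*I (W = -(sqrt(-2 - 2)*1 - 5) = -(sqrt(-4)*1 - 5) = -((2*I)*1 - 5) = -(2*I - 5) = -(-5 + 2*I) = 5 - 2*I ≈ 5.0 - 2.0*I)
(W + 122)*(-89) = ((5 - 2*I) + 122)*(-89) = (127 - 2*I)*(-89) = -11303 + 178*I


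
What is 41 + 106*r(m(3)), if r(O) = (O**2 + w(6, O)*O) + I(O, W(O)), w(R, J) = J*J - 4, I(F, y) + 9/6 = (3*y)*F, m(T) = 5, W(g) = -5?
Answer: 5712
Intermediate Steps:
I(F, y) = -3/2 + 3*F*y (I(F, y) = -3/2 + (3*y)*F = -3/2 + 3*F*y)
w(R, J) = -4 + J**2 (w(R, J) = J**2 - 4 = -4 + J**2)
r(O) = -3/2 + O**2 - 15*O + O*(-4 + O**2) (r(O) = (O**2 + (-4 + O**2)*O) + (-3/2 + 3*O*(-5)) = (O**2 + O*(-4 + O**2)) + (-3/2 - 15*O) = -3/2 + O**2 - 15*O + O*(-4 + O**2))
41 + 106*r(m(3)) = 41 + 106*(-3/2 + 5**2 + 5**3 - 19*5) = 41 + 106*(-3/2 + 25 + 125 - 95) = 41 + 106*(107/2) = 41 + 5671 = 5712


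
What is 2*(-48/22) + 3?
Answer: -15/11 ≈ -1.3636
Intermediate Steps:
2*(-48/22) + 3 = 2*(-48*1/22) + 3 = 2*(-24/11) + 3 = -48/11 + 3 = -15/11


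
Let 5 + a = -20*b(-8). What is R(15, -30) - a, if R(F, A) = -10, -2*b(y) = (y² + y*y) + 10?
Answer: -1385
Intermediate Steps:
b(y) = -5 - y² (b(y) = -((y² + y*y) + 10)/2 = -((y² + y²) + 10)/2 = -(2*y² + 10)/2 = -(10 + 2*y²)/2 = -5 - y²)
a = 1375 (a = -5 - 20*(-5 - 1*(-8)²) = -5 - 20*(-5 - 1*64) = -5 - 20*(-5 - 64) = -5 - 20*(-69) = -5 + 1380 = 1375)
R(15, -30) - a = -10 - 1*1375 = -10 - 1375 = -1385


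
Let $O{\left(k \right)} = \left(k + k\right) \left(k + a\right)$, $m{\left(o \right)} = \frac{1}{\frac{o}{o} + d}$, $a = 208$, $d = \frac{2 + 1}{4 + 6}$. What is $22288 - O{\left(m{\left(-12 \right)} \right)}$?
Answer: $\frac{3712392}{169} \approx 21967.0$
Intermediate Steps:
$d = \frac{3}{10} \approx 0.3$
$m{\left(o \right)} = \frac{10}{13}$ ($m{\left(o \right)} = \frac{1}{\frac{o}{o} + \frac{3}{10}} = \frac{1}{1 + \frac{3}{10}} = \frac{1}{\frac{13}{10}} = \frac{10}{13}$)
$O{\left(k \right)} = 2 k \left(208 + k\right)$ ($O{\left(k \right)} = \left(k + k\right) \left(k + 208\right) = 2 k \left(208 + k\right)$)
$22288 - O{\left(m{\left(-12 \right)} \right)} = 22288 - 2 \cdot \frac{10}{13} \left(208 + \frac{10}{13}\right) = 22288 - 2 \cdot \frac{10}{13} \cdot \frac{2714}{13} = 22288 - \frac{54280}{169} = \frac{3712392}{169}$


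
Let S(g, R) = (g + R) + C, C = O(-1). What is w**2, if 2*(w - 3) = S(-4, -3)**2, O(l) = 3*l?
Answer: 2809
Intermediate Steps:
C = -3 (C = 3*(-1) = -3)
S(g, R) = -3 + R + g (S(g, R) = (g + R) - 3 = (R + g) - 3 = -3 + R + g)
w = 53 (w = 3 + (-3 - 3 - 4)**2/2 = 3 + (1/2)*(-10)**2 = 3 + (1/2)*100 = 3 + 50 = 53)
w**2 = 53**2 = 2809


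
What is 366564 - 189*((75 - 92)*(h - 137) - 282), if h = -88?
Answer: -303063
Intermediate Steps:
366564 - 189*((75 - 92)*(h - 137) - 282) = 366564 - 189*((75 - 92)*(-88 - 137) - 282) = 366564 - 189*(-17*(-225) - 282) = 366564 - 189*(3825 - 282) = 366564 - 189*3543 = 366564 - 1*669627 = 366564 - 669627 = -303063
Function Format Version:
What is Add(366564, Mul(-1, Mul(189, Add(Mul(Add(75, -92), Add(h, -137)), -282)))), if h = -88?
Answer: -303063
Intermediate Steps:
Add(366564, Mul(-1, Mul(189, Add(Mul(Add(75, -92), Add(h, -137)), -282)))) = Add(366564, Mul(-1, Mul(189, Add(Mul(Add(75, -92), Add(-88, -137)), -282)))) = Add(366564, Mul(-1, Mul(189, Add(Mul(-17, -225), -282)))) = Add(366564, Mul(-1, Mul(189, Add(3825, -282)))) = Add(366564, Mul(-1, Mul(189, 3543))) = Add(366564, Mul(-1, 669627)) = Add(366564, -669627) = -303063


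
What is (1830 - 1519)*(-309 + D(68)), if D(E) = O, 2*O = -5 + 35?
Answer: -91434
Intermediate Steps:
O = 15 (O = (-5 + 35)/2 = (1/2)*30 = 15)
D(E) = 15
(1830 - 1519)*(-309 + D(68)) = (1830 - 1519)*(-309 + 15) = 311*(-294) = -91434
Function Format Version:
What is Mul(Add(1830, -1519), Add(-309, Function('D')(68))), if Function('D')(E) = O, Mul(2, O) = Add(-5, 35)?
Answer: -91434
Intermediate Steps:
O = 15 (O = Mul(Rational(1, 2), Add(-5, 35)) = Mul(Rational(1, 2), 30) = 15)
Function('D')(E) = 15
Mul(Add(1830, -1519), Add(-309, Function('D')(68))) = Mul(Add(1830, -1519), Add(-309, 15)) = Mul(311, -294) = -91434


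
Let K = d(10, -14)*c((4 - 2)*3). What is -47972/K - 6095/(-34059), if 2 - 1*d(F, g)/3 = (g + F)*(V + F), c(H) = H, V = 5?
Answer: -135589694/3167487 ≈ -42.807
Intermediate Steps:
d(F, g) = 6 - 3*(5 + F)*(F + g) (d(F, g) = 6 - 3*(g + F)*(5 + F) = 6 - 3*(F + g)*(5 + F) = 6 - 3*(5 + F)*(F + g))
K = 1116 (K = (6 - 15*10 - 15*(-14) - 3*10² - 3*10*(-14))*((4 - 2)*3) = (6 - 150 + 210 - 3*100 + 420)*(2*3) = (6 - 150 + 210 - 300 + 420)*6 = 186*6 = 1116)
-47972/K - 6095/(-34059) = -47972/1116 - 6095/(-34059) = -47972*1/1116 - 6095*(-1/34059) = -11993/279 + 6095/34059 = -135589694/3167487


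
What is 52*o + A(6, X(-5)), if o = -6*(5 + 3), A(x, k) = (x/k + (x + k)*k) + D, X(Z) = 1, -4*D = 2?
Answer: -4967/2 ≈ -2483.5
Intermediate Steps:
D = -½ (D = -¼*2 = -½ ≈ -0.50000)
A(x, k) = -½ + k*(k + x) + x/k (A(x, k) = (x/k + (x + k)*k) - ½ = (x/k + (k + x)*k) - ½ = (x/k + k*(k + x)) - ½ = (k*(k + x) + x/k) - ½ = -½ + k*(k + x) + x/k)
o = -48 (o = -6*8 = -48)
52*o + A(6, X(-5)) = 52*(-48) + (-½ + 1² + 1*6 + 6/1) = -2496 + (-½ + 1 + 6 + 6*1) = -2496 + (-½ + 1 + 6 + 6) = -2496 + 25/2 = -4967/2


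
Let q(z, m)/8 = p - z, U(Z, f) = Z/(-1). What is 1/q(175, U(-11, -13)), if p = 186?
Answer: 1/88 ≈ 0.011364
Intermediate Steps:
U(Z, f) = -Z (U(Z, f) = Z*(-1) = -Z)
q(z, m) = 1488 - 8*z (q(z, m) = 8*(186 - z) = 1488 - 8*z)
1/q(175, U(-11, -13)) = 1/(1488 - 8*175) = 1/(1488 - 1400) = 1/88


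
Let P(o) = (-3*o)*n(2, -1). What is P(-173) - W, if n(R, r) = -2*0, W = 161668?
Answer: -161668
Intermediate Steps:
n(R, r) = 0
P(o) = 0 (P(o) = -3*o*0 = 0)
P(-173) - W = 0 - 1*161668 = 0 - 161668 = -161668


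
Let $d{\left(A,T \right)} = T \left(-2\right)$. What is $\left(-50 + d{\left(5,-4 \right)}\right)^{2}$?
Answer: $1764$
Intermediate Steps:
$d{\left(A,T \right)} = - 2 T$
$\left(-50 + d{\left(5,-4 \right)}\right)^{2} = \left(-50 - -8\right)^{2} = \left(-50 + 8\right)^{2} = \left(-42\right)^{2} = 1764$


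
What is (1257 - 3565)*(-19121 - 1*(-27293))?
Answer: -18860976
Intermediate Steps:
(1257 - 3565)*(-19121 - 1*(-27293)) = -2308*(-19121 + 27293) = -2308*8172 = -18860976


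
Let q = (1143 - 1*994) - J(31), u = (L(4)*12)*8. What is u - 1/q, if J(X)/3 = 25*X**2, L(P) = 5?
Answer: 34524481/71926 ≈ 480.00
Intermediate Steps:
J(X) = 75*X**2 (J(X) = 3*(25*X**2) = 75*X**2)
u = 480 (u = (5*12)*8 = 60*8 = 480)
q = -71926 (q = (1143 - 1*994) - 75*31**2 = (1143 - 994) - 75*961 = 149 - 1*72075 = 149 - 72075 = -71926)
u - 1/q = 480 - 1/(-71926) = 480 - 1*(-1/71926) = 480 + 1/71926 = 34524481/71926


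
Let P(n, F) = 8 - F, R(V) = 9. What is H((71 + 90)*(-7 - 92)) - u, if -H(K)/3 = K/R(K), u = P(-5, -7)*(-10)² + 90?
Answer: 3723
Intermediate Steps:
u = 1590 (u = (8 - 1*(-7))*(-10)² + 90 = (8 + 7)*100 + 90 = 15*100 + 90 = 1500 + 90 = 1590)
H(K) = -K/3 (H(K) = -3*K/9 = -K/3)
H((71 + 90)*(-7 - 92)) - u = -(71 + 90)*(-7 - 92)/3 - 1*1590 = -161*(-99)/3 - 1590 = -⅓*(-15939) - 1590 = 5313 - 1590 = 3723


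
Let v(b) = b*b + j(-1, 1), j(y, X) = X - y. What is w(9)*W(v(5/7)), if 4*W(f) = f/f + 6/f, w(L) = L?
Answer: 1251/164 ≈ 7.6281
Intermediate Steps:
v(b) = 2 + b**2 (v(b) = b*b + (1 - 1*(-1)) = b**2 + (1 + 1) = b**2 + 2 = 2 + b**2)
W(f) = 1/4 + 3/(2*f) (W(f) = (f/f + 6/f)/4 = (1 + 6/f)/4 = 1/4 + 3/(2*f))
w(9)*W(v(5/7)) = 9*((6 + (2 + (5/7)**2))/(4*(2 + (5/7)**2))) = 9*((6 + (2 + 25/49))/(4*(2 + 25/49))) = 9*((6 + 123/49)/(4*(123/49))) = 9*((1/4)*(49/123)*(417/49)) = 9*(139/164) = 1251/164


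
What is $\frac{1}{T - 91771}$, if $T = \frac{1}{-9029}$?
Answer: $- \frac{9029}{828600360} \approx -1.0897 \cdot 10^{-5}$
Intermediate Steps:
$T = - \frac{1}{9029} \approx -0.00011075$
$\frac{1}{T - 91771} = \frac{1}{- \frac{1}{9029} - 91771} = \frac{1}{- \frac{828600360}{9029}} = - \frac{9029}{828600360}$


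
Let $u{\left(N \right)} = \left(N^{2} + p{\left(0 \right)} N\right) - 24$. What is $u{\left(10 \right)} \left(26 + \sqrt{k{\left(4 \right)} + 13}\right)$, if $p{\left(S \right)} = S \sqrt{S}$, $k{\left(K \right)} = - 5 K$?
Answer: $1976 + 76 i \sqrt{7} \approx 1976.0 + 201.08 i$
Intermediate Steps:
$p{\left(S \right)} = S^{\frac{3}{2}}$
$u{\left(N \right)} = -24 + N^{2}$ ($u{\left(N \right)} = \left(N^{2} + 0^{\frac{3}{2}} N\right) - 24 = \left(N^{2} + 0 N\right) - 24 = \left(N^{2} + 0\right) - 24 = N^{2} - 24 = -24 + N^{2}$)
$u{\left(10 \right)} \left(26 + \sqrt{k{\left(4 \right)} + 13}\right) = \left(-24 + 10^{2}\right) \left(26 + \sqrt{\left(-5\right) 4 + 13}\right) = \left(-24 + 100\right) \left(26 + \sqrt{-20 + 13}\right) = 76 \left(26 + \sqrt{-7}\right) = 76 \left(26 + i \sqrt{7}\right) = 1976 + 76 i \sqrt{7}$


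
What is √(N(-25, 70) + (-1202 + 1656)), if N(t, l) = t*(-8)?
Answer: √654 ≈ 25.573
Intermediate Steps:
N(t, l) = -8*t
√(N(-25, 70) + (-1202 + 1656)) = √(-8*(-25) + (-1202 + 1656)) = √(200 + 454) = √654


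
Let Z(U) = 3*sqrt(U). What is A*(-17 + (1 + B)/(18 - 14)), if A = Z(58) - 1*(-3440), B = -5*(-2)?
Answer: -49020 - 171*sqrt(58)/4 ≈ -49346.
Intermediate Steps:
B = 10
A = 3440 + 3*sqrt(58) (A = 3*sqrt(58) - 1*(-3440) = 3*sqrt(58) + 3440 = 3440 + 3*sqrt(58) ≈ 3462.8)
A*(-17 + (1 + B)/(18 - 14)) = (3440 + 3*sqrt(58))*(-17 + (1 + 10)/(18 - 14)) = (3440 + 3*sqrt(58))*(-17 + 11/4) = (3440 + 3*sqrt(58))*(-57/4) = -49020 - 171*sqrt(58)/4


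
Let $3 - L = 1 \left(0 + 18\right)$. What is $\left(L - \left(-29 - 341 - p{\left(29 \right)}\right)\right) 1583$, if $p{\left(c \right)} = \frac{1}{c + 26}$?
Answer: $\frac{30909658}{55} \approx 5.6199 \cdot 10^{5}$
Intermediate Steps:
$L = -15$ ($L = 3 - 1 \left(0 + 18\right) = 3 - 1 \cdot 18 = 3 - 18 = -15$)
$p{\left(c \right)} = \frac{1}{26 + c}$
$\left(L - \left(-29 - 341 - p{\left(29 \right)}\right)\right) 1583 = \left(-15 - \left(-29 - 341 - \frac{1}{26 + 29}\right)\right) 1583 = \left(-15 + \left(\frac{1}{55} - \left(-29 - 341\right)\right)\right) 1583 = \left(-15 + \left(\frac{1}{55} - -370\right)\right) 1583 = \left(-15 + \left(\frac{1}{55} + 370\right)\right) 1583 = \left(-15 + \frac{20351}{55}\right) 1583 = \frac{19526}{55} \cdot 1583 = \frac{30909658}{55}$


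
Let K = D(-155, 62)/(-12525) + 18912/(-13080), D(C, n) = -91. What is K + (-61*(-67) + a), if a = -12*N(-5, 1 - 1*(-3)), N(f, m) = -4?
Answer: 5643241354/1365225 ≈ 4133.6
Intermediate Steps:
K = -1964021/1365225 (K = -91/(-12525) + 18912/(-13080) = -91*(-1/12525) + 18912*(-1/13080) = 91/12525 - 788/545 = -1964021/1365225 ≈ -1.4386)
a = 48 (a = -12*(-4) = 48)
K + (-61*(-67) + a) = -1964021/1365225 + (-61*(-67) + 48) = -1964021/1365225 + (4087 + 48) = -1964021/1365225 + 4135 = 5643241354/1365225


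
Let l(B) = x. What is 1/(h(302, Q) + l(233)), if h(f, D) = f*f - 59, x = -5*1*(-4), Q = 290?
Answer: 1/91165 ≈ 1.0969e-5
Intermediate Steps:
x = 20 (x = -5*(-4) = 20)
h(f, D) = -59 + f² (h(f, D) = f² - 59 = -59 + f²)
l(B) = 20
1/(h(302, Q) + l(233)) = 1/((-59 + 302²) + 20) = 1/((-59 + 91204) + 20) = 1/(91145 + 20) = 1/91165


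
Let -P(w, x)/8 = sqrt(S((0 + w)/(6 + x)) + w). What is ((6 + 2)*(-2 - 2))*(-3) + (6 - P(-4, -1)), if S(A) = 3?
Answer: 102 + 8*I ≈ 102.0 + 8.0*I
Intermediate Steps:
P(w, x) = -8*sqrt(3 + w)
((6 + 2)*(-2 - 2))*(-3) + (6 - P(-4, -1)) = ((6 + 2)*(-2 - 2))*(-3) + (6 - (-8)*sqrt(3 - 4)) = (8*(-4))*(-3) + (6 - (-8)*sqrt(-1)) = -32*(-3) + (6 - (-8)*I) = 96 + (6 + 8*I) = 102 + 8*I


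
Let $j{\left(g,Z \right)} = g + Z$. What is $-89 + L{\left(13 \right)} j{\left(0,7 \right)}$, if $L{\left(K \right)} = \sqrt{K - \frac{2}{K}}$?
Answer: $-89 + \frac{7 \sqrt{2171}}{13} \approx -63.911$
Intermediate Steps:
$j{\left(g,Z \right)} = Z + g$
$-89 + L{\left(13 \right)} j{\left(0,7 \right)} = -89 + \sqrt{13 - \frac{2}{13}} \left(7 + 0\right) = -89 + \sqrt{13 - \frac{2}{13}} \cdot 7 = -89 + \sqrt{\frac{167}{13}} \cdot 7 = -89 + \frac{\sqrt{2171}}{13} \cdot 7 = -89 + \frac{7 \sqrt{2171}}{13}$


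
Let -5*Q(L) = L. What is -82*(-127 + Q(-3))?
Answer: 51824/5 ≈ 10365.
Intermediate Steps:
Q(L) = -L/5
-82*(-127 + Q(-3)) = -82*(-127 - ⅕*(-3)) = -82*(-127 + ⅗) = -82*(-632/5) = 51824/5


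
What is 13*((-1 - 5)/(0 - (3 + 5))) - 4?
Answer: 23/4 ≈ 5.7500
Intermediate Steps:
13*((-1 - 5)/(0 - (3 + 5))) - 4 = 13*(-6/(0 - 1*8)) - 4 = 13*(-6/(0 - 8)) - 4 = 13*(-6/(-8)) - 4 = 13*(-6*(-1/8)) - 4 = 13*(3/4) - 4 = 39/4 - 4 = 23/4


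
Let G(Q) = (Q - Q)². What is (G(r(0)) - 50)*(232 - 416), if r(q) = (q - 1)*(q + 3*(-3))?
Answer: 9200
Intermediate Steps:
r(q) = (-1 + q)*(-9 + q) (r(q) = (-1 + q)*(q - 9) = (-1 + q)*(-9 + q))
G(Q) = 0 (G(Q) = 0² = 0)
(G(r(0)) - 50)*(232 - 416) = (0 - 50)*(232 - 416) = -50*(-184) = 9200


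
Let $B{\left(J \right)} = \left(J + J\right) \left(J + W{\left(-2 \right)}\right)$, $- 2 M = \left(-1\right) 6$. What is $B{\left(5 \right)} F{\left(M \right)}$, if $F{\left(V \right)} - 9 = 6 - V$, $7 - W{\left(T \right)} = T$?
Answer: $1680$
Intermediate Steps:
$M = 3$ ($M = - \frac{\left(-1\right) 6}{2} = \left(- \frac{1}{2}\right) \left(-6\right) = 3$)
$W{\left(T \right)} = 7 - T$
$F{\left(V \right)} = 15 - V$ ($F{\left(V \right)} = 9 - \left(-6 + V\right) = 15 - V$)
$B{\left(J \right)} = 2 J \left(9 + J\right)$ ($B{\left(J \right)} = \left(J + J\right) \left(J + \left(7 - -2\right)\right) = 2 J \left(J + \left(7 + 2\right)\right) = 2 J \left(J + 9\right) = 2 J \left(9 + J\right)$)
$B{\left(5 \right)} F{\left(M \right)} = 2 \cdot 5 \left(9 + 5\right) \left(15 - 3\right) = 2 \cdot 5 \cdot 14 \left(15 - 3\right) = 140 \cdot 12 = 1680$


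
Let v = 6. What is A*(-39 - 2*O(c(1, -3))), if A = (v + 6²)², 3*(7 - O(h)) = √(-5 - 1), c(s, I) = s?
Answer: -93492 + 1176*I*√6 ≈ -93492.0 + 2880.6*I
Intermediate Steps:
O(h) = 7 - I*√6/3 (O(h) = 7 - √(-5 - 1)/3 = 7 - I*√6/3)
A = 1764 (A = (6 + 6²)² = (6 + 36)² = 42² = 1764)
A*(-39 - 2*O(c(1, -3))) = 1764*(-39 - 2*(7 - I*√6/3)) = 1764*(-39 + (-14 + 2*I*√6/3)) = 1764*(-53 + 2*I*√6/3) = -93492 + 1176*I*√6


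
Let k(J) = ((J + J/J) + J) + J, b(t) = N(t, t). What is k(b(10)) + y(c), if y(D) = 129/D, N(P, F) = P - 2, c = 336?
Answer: 2843/112 ≈ 25.384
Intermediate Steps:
N(P, F) = -2 + P
b(t) = -2 + t
k(J) = 1 + 3*J (k(J) = ((J + 1) + J) + J = ((1 + J) + J) + J = (1 + 2*J) + J = 1 + 3*J)
k(b(10)) + y(c) = (1 + 3*(-2 + 10)) + 129/336 = (1 + 3*8) + 129*(1/336) = (1 + 24) + 43/112 = 25 + 43/112 = 2843/112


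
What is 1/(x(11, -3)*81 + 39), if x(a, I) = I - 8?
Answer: -1/852 ≈ -0.0011737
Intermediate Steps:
x(a, I) = -8 + I
1/(x(11, -3)*81 + 39) = 1/((-8 - 3)*81 + 39) = 1/(-11*81 + 39) = 1/(-891 + 39) = 1/(-852) = -1/852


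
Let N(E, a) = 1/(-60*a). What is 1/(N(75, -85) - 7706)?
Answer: -5100/39300599 ≈ -0.00012977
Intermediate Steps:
N(E, a) = -1/(60*a)
1/(N(75, -85) - 7706) = 1/(-1/60/(-85) - 7706) = 1/(-1/60*(-1/85) - 7706) = 1/(1/5100 - 7706) = 1/(-39300599/5100) = -5100/39300599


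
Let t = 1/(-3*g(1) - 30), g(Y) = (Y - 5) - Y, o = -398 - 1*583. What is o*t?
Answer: 327/5 ≈ 65.400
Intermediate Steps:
o = -981 (o = -398 - 583 = -981)
g(Y) = -5 (g(Y) = (-5 + Y) - Y = -5)
t = -1/15 (t = 1/(-3*(-5) - 30) = 1/(15 - 30) = 1/(-15) = -1/15 ≈ -0.066667)
o*t = -981*(-1/15) = 327/5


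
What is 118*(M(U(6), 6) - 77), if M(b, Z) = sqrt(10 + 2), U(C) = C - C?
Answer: -9086 + 236*sqrt(3) ≈ -8677.2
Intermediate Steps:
U(C) = 0
M(b, Z) = 2*sqrt(3) (M(b, Z) = sqrt(12) = 2*sqrt(3))
118*(M(U(6), 6) - 77) = 118*(2*sqrt(3) - 77) = 118*(-77 + 2*sqrt(3)) = -9086 + 236*sqrt(3)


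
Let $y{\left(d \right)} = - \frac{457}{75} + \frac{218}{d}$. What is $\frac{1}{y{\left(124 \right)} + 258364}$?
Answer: $\frac{4650}{1201372441} \approx 3.8706 \cdot 10^{-6}$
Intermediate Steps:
$y{\left(d \right)} = - \frac{457}{75} + \frac{218}{d}$ ($y{\left(d \right)} = \left(-457\right) \frac{1}{75} + \frac{218}{d} = - \frac{457}{75} + \frac{218}{d}$)
$\frac{1}{y{\left(124 \right)} + 258364} = \frac{1}{\left(- \frac{457}{75} + \frac{218}{124}\right) + 258364} = \frac{1}{\left(- \frac{457}{75} + 218 \cdot \frac{1}{124}\right) + 258364} = \frac{1}{\left(- \frac{457}{75} + \frac{109}{62}\right) + 258364} = \frac{1}{- \frac{20159}{4650} + 258364} = \frac{1}{\frac{1201372441}{4650}} = \frac{4650}{1201372441}$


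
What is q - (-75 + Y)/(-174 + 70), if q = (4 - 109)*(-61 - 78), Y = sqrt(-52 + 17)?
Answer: 1517805/104 + I*sqrt(35)/104 ≈ 14594.0 + 0.056885*I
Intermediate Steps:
Y = I*sqrt(35) (Y = sqrt(-35) = I*sqrt(35) ≈ 5.9161*I)
q = 14595 (q = -105*(-139) = 14595)
q - (-75 + Y)/(-174 + 70) = 14595 - (-75 + I*sqrt(35))/(-174 + 70) = 14595 - (-75 + I*sqrt(35))/(-104) = 14595 - (-75 + I*sqrt(35))*(-1)/104 = 14595 - (75/104 - I*sqrt(35)/104) = 14595 + (-75/104 + I*sqrt(35)/104) = 1517805/104 + I*sqrt(35)/104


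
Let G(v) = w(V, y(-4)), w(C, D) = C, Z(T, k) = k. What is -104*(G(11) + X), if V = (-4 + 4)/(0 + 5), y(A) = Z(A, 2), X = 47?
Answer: -4888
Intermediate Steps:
y(A) = 2
V = 0 (V = 0/5 = 0*(⅕) = 0)
G(v) = 0
-104*(G(11) + X) = -104*(0 + 47) = -104*47 = -4888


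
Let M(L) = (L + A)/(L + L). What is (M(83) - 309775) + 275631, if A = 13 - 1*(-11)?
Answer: -5667797/166 ≈ -34143.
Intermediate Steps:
A = 24 (A = 13 + 11 = 24)
M(L) = (24 + L)/(2*L) (M(L) = (L + 24)/(L + L) = (24 + L)/((2*L)) = (24 + L)*(1/(2*L)) = (24 + L)/(2*L))
(M(83) - 309775) + 275631 = ((½)*(24 + 83)/83 - 309775) + 275631 = ((½)*(1/83)*107 - 309775) + 275631 = (107/166 - 309775) + 275631 = -51422543/166 + 275631 = -5667797/166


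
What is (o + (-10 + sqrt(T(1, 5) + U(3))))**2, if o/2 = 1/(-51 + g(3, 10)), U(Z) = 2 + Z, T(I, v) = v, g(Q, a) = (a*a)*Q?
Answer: 6810154/62001 - 4976*sqrt(10)/249 ≈ 46.645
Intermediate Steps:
g(Q, a) = Q*a**2 (g(Q, a) = a**2*Q = Q*a**2)
o = 2/249 (o = 2/(-51 + 3*10**2) = 2/(-51 + 3*100) = 2/(-51 + 300) = 2/249 ≈ 0.0080321)
(o + (-10 + sqrt(T(1, 5) + U(3))))**2 = (2/249 + (-10 + sqrt(5 + (2 + 3))))**2 = (2/249 + (-10 + sqrt(5 + 5)))**2 = (2/249 + (-10 + sqrt(10)))**2 = (-2488/249 + sqrt(10))**2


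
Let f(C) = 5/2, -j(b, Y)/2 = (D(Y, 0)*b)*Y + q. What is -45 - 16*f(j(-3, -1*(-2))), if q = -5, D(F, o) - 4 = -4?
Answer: -85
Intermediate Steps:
D(F, o) = 0 (D(F, o) = 4 - 4 = 0)
j(b, Y) = 10 (j(b, Y) = -2*((0*b)*Y - 5) = -2*(0*Y - 5) = -2*(0 - 5) = -2*(-5) = 10)
f(C) = 5/2 (f(C) = 5*(½) = 5/2)
-45 - 16*f(j(-3, -1*(-2))) = -45 - 16*5/2 = -45 - 40 = -85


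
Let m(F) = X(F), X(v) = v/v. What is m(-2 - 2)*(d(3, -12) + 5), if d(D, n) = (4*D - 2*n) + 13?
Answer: 54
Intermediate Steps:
d(D, n) = 13 - 2*n + 4*D (d(D, n) = (-2*n + 4*D) + 13 = 13 - 2*n + 4*D)
X(v) = 1
m(F) = 1
m(-2 - 2)*(d(3, -12) + 5) = 1*((13 - 2*(-12) + 4*3) + 5) = 1*((13 + 24 + 12) + 5) = 1*(49 + 5) = 1*54 = 54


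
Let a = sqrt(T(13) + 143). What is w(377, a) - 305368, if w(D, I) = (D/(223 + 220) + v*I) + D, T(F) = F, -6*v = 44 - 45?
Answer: -135110636/443 + sqrt(39)/3 ≈ -3.0499e+5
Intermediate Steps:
v = 1/6 (v = -(44 - 45)/6 = -1/6*(-1) = 1/6 ≈ 0.16667)
a = 2*sqrt(39) (a = sqrt(13 + 143) = sqrt(156) = 2*sqrt(39) ≈ 12.490)
w(D, I) = I/6 + 444*D/443 (w(D, I) = (D/(223 + 220) + I/6) + D = (D/443 + I/6) + D = (I/6 + D/443) + D = I/6 + 444*D/443)
w(377, a) - 305368 = ((2*sqrt(39))/6 + (444/443)*377) - 305368 = (sqrt(39)/3 + 167388/443) - 305368 = (167388/443 + sqrt(39)/3) - 305368 = -135110636/443 + sqrt(39)/3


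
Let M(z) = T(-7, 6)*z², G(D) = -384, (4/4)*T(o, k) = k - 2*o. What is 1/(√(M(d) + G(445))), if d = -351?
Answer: √615909/1231818 ≈ 0.00063711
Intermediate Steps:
T(o, k) = k - 2*o
M(z) = 20*z² (M(z) = (6 - 2*(-7))*z² = (6 + 14)*z² = 20*z²)
1/(√(M(d) + G(445))) = 1/(√(20*(-351)² - 384)) = 1/(√(20*123201 - 384)) = 1/(√(2464020 - 384)) = 1/(√2463636) = 1/(2*√615909) = √615909/1231818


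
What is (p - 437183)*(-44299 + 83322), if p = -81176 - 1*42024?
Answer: -21867825809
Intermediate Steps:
p = -123200 (p = -81176 - 42024 = -123200)
(p - 437183)*(-44299 + 83322) = (-123200 - 437183)*(-44299 + 83322) = -560383*39023 = -21867825809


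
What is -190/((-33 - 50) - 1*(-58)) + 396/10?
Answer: 236/5 ≈ 47.200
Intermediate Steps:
-190/((-33 - 50) - 1*(-58)) + 396/10 = -190/(-83 + 58) + 396*(⅒) = -190/(-25) + 198/5 = -190*(-1/25) + 198/5 = 38/5 + 198/5 = 236/5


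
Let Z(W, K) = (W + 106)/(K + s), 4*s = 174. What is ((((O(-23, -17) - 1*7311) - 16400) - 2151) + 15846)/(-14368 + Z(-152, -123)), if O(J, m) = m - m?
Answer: 398136/571105 ≈ 0.69713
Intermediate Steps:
s = 87/2 (s = (¼)*174 = 87/2 ≈ 43.500)
O(J, m) = 0
Z(W, K) = (106 + W)/(87/2 + K) (Z(W, K) = (W + 106)/(K + 87/2) = (106 + W)/(87/2 + K))
((((O(-23, -17) - 1*7311) - 16400) - 2151) + 15846)/(-14368 + Z(-152, -123)) = ((((0 - 1*7311) - 16400) - 2151) + 15846)/(-14368 + 2*(106 - 152)/(87 + 2*(-123))) = ((((0 - 7311) - 16400) - 2151) + 15846)/(-14368 + 2*(-46)/(87 - 246)) = (((-7311 - 16400) - 2151) + 15846)/(-14368 + 2*(-46)/(-159)) = ((-23711 - 2151) + 15846)/(-14368 + 2*(-1/159)*(-46)) = (-25862 + 15846)/(-14368 + 92/159) = -10016/(-2284420/159) = -10016*(-159/2284420) = 398136/571105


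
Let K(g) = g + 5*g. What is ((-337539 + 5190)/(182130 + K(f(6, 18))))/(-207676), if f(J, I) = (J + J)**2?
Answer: 110783/12667820648 ≈ 8.7452e-6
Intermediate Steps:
f(J, I) = 4*J**2 (f(J, I) = (2*J)**2 = 4*J**2)
K(g) = 6*g
((-337539 + 5190)/(182130 + K(f(6, 18))))/(-207676) = ((-337539 + 5190)/(182130 + 6*(4*6**2)))/(-207676) = -332349/(182130 + 6*(4*36))*(-1/207676) = -332349/(182130 + 6*144)*(-1/207676) = -332349/(182130 + 864)*(-1/207676) = -332349/182994*(-1/207676) = -332349*1/182994*(-1/207676) = -110783/60998*(-1/207676) = 110783/12667820648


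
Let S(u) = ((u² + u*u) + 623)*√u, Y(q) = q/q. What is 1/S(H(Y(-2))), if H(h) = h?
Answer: 1/625 ≈ 0.0016000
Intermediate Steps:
Y(q) = 1
S(u) = √u*(623 + 2*u²) (S(u) = ((u² + u²) + 623)*√u = (2*u² + 623)*√u = (623 + 2*u²)*√u = √u*(623 + 2*u²))
1/S(H(Y(-2))) = 1/(√1*(623 + 2*1²)) = 1/(1*(623 + 2*1)) = 1/(1*(623 + 2)) = 1/(1*625) = 1/625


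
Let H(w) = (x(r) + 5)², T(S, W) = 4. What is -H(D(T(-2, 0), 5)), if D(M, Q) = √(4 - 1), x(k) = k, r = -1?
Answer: -16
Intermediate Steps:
D(M, Q) = √3
H(w) = 16 (H(w) = (-1 + 5)² = 4² = 16)
-H(D(T(-2, 0), 5)) = -1*16 = -16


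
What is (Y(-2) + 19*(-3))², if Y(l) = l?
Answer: 3481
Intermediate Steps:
(Y(-2) + 19*(-3))² = (-2 + 19*(-3))² = (-2 - 57)² = (-59)² = 3481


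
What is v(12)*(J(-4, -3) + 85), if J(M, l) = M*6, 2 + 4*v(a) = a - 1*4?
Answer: 183/2 ≈ 91.500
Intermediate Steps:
v(a) = -3/2 + a/4 (v(a) = -1/2 + (a - 1*4)/4 = -1/2 + (a - 4)/4 = -1/2 + (-4 + a)/4 = -1/2 + (-1 + a/4) = -3/2 + a/4)
J(M, l) = 6*M
v(12)*(J(-4, -3) + 85) = (-3/2 + (1/4)*12)*(6*(-4) + 85) = (-3/2 + 3)*(-24 + 85) = (3/2)*61 = 183/2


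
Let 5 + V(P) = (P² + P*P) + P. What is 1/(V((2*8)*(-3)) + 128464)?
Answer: 1/133019 ≈ 7.5177e-6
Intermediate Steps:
V(P) = -5 + P + 2*P² (V(P) = -5 + ((P² + P*P) + P) = -5 + ((P² + P²) + P) = -5 + (2*P² + P) = -5 + (P + 2*P²) = -5 + P + 2*P²)
1/(V((2*8)*(-3)) + 128464) = 1/((-5 + (2*8)*(-3) + 2*((2*8)*(-3))²) + 128464) = 1/((-5 + 16*(-3) + 2*(16*(-3))²) + 128464) = 1/((-5 - 48 + 2*(-48)²) + 128464) = 1/((-5 - 48 + 2*2304) + 128464) = 1/((-5 - 48 + 4608) + 128464) = 1/(4555 + 128464) = 1/133019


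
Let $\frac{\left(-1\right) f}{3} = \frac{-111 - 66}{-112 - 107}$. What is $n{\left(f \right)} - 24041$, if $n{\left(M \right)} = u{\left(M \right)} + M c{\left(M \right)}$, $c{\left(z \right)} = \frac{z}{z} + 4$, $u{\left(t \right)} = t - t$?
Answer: $- \frac{1755878}{73} \approx -24053.0$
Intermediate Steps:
$u{\left(t \right)} = 0$
$f = - \frac{177}{73}$ ($f = - 3 \frac{-111 - 66}{-112 - 107} = - 3 \left(- \frac{177}{-219}\right) = - 3 \left(\left(-177\right) \left(- \frac{1}{219}\right)\right) = \left(-3\right) \frac{59}{73} = - \frac{177}{73} \approx -2.4247$)
$c{\left(z \right)} = 5$ ($c{\left(z \right)} = 1 + 4 = 5$)
$n{\left(M \right)} = 5 M$ ($n{\left(M \right)} = 0 + M 5 = 0 + 5 M = 5 M$)
$n{\left(f \right)} - 24041 = 5 \left(- \frac{177}{73}\right) - 24041 = - \frac{885}{73} - 24041 = - \frac{1755878}{73}$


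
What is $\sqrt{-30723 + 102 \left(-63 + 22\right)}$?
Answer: $i \sqrt{34905} \approx 186.83 i$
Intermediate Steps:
$\sqrt{-30723 + 102 \left(-63 + 22\right)} = \sqrt{-30723 + 102 \left(-41\right)} = \sqrt{-30723 - 4182} = \sqrt{-34905} = i \sqrt{34905}$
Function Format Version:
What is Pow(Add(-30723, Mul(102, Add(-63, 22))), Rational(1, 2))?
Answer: Mul(I, Pow(34905, Rational(1, 2))) ≈ Mul(186.83, I)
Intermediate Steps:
Pow(Add(-30723, Mul(102, Add(-63, 22))), Rational(1, 2)) = Pow(Add(-30723, Mul(102, -41)), Rational(1, 2)) = Pow(Add(-30723, -4182), Rational(1, 2)) = Pow(-34905, Rational(1, 2)) = Mul(I, Pow(34905, Rational(1, 2)))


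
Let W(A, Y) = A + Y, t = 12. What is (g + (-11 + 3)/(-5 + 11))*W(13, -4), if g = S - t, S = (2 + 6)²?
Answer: 456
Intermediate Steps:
S = 64 (S = 8² = 64)
g = 52 (g = 64 - 1*12 = 64 - 12 = 52)
(g + (-11 + 3)/(-5 + 11))*W(13, -4) = (52 + (-11 + 3)/(-5 + 11))*(13 - 4) = (52 - 8/6)*9 = (52 - 8*⅙)*9 = (52 - 4/3)*9 = (152/3)*9 = 456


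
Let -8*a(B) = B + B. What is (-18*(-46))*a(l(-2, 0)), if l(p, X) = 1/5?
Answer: -207/5 ≈ -41.400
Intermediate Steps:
l(p, X) = ⅕
a(B) = -B/4 (a(B) = -(B + B)/8 = -B/4)
(-18*(-46))*a(l(-2, 0)) = (-18*(-46))*(-¼*⅕) = 828*(-1/20) = -207/5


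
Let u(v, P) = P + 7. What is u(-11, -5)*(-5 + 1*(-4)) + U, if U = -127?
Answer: -145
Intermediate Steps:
u(v, P) = 7 + P
u(-11, -5)*(-5 + 1*(-4)) + U = (7 - 5)*(-5 + 1*(-4)) - 127 = 2*(-5 - 4) - 127 = 2*(-9) - 127 = -18 - 127 = -145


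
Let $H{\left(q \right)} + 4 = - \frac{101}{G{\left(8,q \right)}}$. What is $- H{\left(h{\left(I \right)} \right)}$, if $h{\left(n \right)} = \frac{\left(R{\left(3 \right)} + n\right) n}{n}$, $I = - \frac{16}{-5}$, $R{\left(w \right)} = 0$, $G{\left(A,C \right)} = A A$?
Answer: $\frac{357}{64} \approx 5.5781$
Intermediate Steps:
$G{\left(A,C \right)} = A^{2}$
$I = \frac{16}{5}$ ($I = \left(-16\right) \left(- \frac{1}{5}\right) = \frac{16}{5} \approx 3.2$)
$h{\left(n \right)} = n$ ($h{\left(n \right)} = \frac{\left(0 + n\right) n}{n} = \frac{n n}{n} = \frac{n^{2}}{n} = n$)
$H{\left(q \right)} = - \frac{357}{64}$ ($H{\left(q \right)} = -4 - \frac{101}{8^{2}} = -4 - \frac{101}{64} = - \frac{357}{64}$)
$- H{\left(h{\left(I \right)} \right)} = \left(-1\right) \left(- \frac{357}{64}\right) = \frac{357}{64}$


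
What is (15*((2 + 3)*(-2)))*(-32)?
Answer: 4800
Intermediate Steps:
(15*((2 + 3)*(-2)))*(-32) = (15*(5*(-2)))*(-32) = (15*(-10))*(-32) = -150*(-32) = 4800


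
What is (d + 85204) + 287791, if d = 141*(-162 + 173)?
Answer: 374546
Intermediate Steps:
d = 1551 (d = 141*11 = 1551)
(d + 85204) + 287791 = (1551 + 85204) + 287791 = 86755 + 287791 = 374546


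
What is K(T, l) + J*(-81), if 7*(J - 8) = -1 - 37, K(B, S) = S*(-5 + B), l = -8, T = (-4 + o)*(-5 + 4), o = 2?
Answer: -1290/7 ≈ -184.29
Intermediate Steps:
T = 2 (T = (-4 + 2)*(-5 + 4) = -2*(-1) = 2)
J = 18/7 (J = 8 + (-1 - 37)/7 = 8 + (⅐)*(-38) = 8 - 38/7 = 18/7 ≈ 2.5714)
K(T, l) + J*(-81) = -8*(-5 + 2) + (18/7)*(-81) = -8*(-3) - 1458/7 = 24 - 1458/7 = -1290/7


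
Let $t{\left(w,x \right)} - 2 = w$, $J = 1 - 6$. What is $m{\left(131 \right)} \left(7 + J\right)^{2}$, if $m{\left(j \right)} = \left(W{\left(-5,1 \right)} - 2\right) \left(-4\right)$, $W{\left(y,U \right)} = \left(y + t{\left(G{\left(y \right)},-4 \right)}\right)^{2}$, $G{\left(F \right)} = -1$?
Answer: $-224$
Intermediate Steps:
$J = -5$ ($J = 1 - 6 = -5$)
$t{\left(w,x \right)} = 2 + w$
$W{\left(y,U \right)} = \left(1 + y\right)^{2}$ ($W{\left(y,U \right)} = \left(y + \left(2 - 1\right)\right)^{2} = \left(y + 1\right)^{2} = \left(1 + y\right)^{2}$)
$m{\left(j \right)} = -56$ ($m{\left(j \right)} = \left(\left(1 - 5\right)^{2} - 2\right) \left(-4\right) = \left(\left(-4\right)^{2} - 2\right) \left(-4\right) = \left(16 - 2\right) \left(-4\right) = 14 \left(-4\right) = -56$)
$m{\left(131 \right)} \left(7 + J\right)^{2} = - 56 \left(7 - 5\right)^{2} = - 56 \cdot 2^{2} = \left(-56\right) 4 = -224$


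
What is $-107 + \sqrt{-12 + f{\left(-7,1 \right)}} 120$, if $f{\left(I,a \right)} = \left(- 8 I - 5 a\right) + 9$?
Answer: $-107 + 480 \sqrt{3} \approx 724.38$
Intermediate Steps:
$f{\left(I,a \right)} = 9 - 8 I - 5 a$
$-107 + \sqrt{-12 + f{\left(-7,1 \right)}} 120 = -107 + \sqrt{-12 - -60} \cdot 120 = -107 + \sqrt{-12 + \left(9 + 56 - 5\right)} 120 = -107 + \sqrt{-12 + 60} \cdot 120 = -107 + \sqrt{48} \cdot 120 = -107 + 4 \sqrt{3} \cdot 120 = -107 + 480 \sqrt{3}$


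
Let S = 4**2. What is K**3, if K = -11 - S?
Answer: -19683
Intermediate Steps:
S = 16
K = -27 (K = -11 - 1*16 = -11 - 16 = -27)
K**3 = (-27)**3 = -19683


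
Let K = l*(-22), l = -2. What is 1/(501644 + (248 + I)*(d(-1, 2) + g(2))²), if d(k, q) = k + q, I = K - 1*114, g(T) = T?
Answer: 1/503246 ≈ 1.9871e-6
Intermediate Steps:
K = 44 (K = -2*(-22) = 44)
I = -70 (I = 44 - 1*114 = 44 - 114 = -70)
1/(501644 + (248 + I)*(d(-1, 2) + g(2))²) = 1/(501644 + (248 - 70)*((-1 + 2) + 2)²) = 1/(501644 + 178*(1 + 2)²) = 1/(501644 + 178*3²) = 1/(501644 + 178*9) = 1/(501644 + 1602) = 1/503246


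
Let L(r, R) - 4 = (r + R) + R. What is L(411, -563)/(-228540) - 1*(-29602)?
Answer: 2255080597/76180 ≈ 29602.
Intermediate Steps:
L(r, R) = 4 + r + 2*R (L(r, R) = 4 + ((r + R) + R) = 4 + ((R + r) + R) = 4 + (r + 2*R) = 4 + r + 2*R)
L(411, -563)/(-228540) - 1*(-29602) = (4 + 411 + 2*(-563))/(-228540) - 1*(-29602) = (4 + 411 - 1126)*(-1/228540) + 29602 = -711*(-1/228540) + 29602 = 237/76180 + 29602 = 2255080597/76180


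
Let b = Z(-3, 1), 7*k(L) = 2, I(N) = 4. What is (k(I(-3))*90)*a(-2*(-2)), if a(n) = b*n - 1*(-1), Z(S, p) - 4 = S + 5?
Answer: 4500/7 ≈ 642.86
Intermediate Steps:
k(L) = 2/7 (k(L) = (1/7)*2 = 2/7)
Z(S, p) = 9 + S (Z(S, p) = 4 + (S + 5) = 4 + (5 + S) = 9 + S)
b = 6 (b = 9 - 3 = 6)
a(n) = 1 + 6*n (a(n) = 6*n - 1*(-1) = 6*n + 1 = 1 + 6*n)
(k(I(-3))*90)*a(-2*(-2)) = ((2/7)*90)*(1 + 6*(-2*(-2))) = 180*(1 + 6*4)/7 = 180*(1 + 24)/7 = (180/7)*25 = 4500/7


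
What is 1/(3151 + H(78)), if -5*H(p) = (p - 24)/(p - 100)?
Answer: 55/173332 ≈ 0.00031731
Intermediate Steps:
H(p) = -(-24 + p)/(5*(-100 + p)) (H(p) = -(p - 24)/(5*(p - 100)) = -(-24 + p)/(5*(-100 + p)))
1/(3151 + H(78)) = 1/(3151 + (24 - 1*78)/(5*(-100 + 78))) = 1/(3151 + (⅕)*(24 - 78)/(-22)) = 1/(3151 + (⅕)*(-1/22)*(-54)) = 1/(3151 + 27/55) = 1/(173332/55) = 55/173332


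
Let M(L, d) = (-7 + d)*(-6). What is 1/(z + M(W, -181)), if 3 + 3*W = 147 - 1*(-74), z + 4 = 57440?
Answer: 1/58564 ≈ 1.7075e-5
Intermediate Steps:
z = 57436 (z = -4 + 57440 = 57436)
W = 218/3 (W = -1 + (147 - 1*(-74))/3 = -1 + (147 + 74)/3 = -1 + (⅓)*221 = -1 + 221/3 = 218/3 ≈ 72.667)
M(L, d) = 42 - 6*d
1/(z + M(W, -181)) = 1/(57436 + (42 - 6*(-181))) = 1/(57436 + (42 + 1086)) = 1/(57436 + 1128) = 1/58564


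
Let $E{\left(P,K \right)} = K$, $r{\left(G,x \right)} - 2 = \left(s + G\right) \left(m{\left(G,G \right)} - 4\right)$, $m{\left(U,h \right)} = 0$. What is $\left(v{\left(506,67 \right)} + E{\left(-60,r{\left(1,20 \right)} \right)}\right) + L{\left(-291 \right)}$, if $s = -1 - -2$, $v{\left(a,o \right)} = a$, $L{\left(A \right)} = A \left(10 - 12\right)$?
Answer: $1082$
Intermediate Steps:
$L{\left(A \right)} = - 2 A$ ($L{\left(A \right)} = A \left(-2\right) = - 2 A$)
$s = 1$ ($s = -1 + 2 = 1$)
$r{\left(G,x \right)} = -2 - 4 G$ ($r{\left(G,x \right)} = 2 + \left(1 + G\right) \left(0 - 4\right) = 2 + \left(1 + G\right) \left(-4\right) = 2 - \left(4 + 4 G\right) = -2 - 4 G$)
$\left(v{\left(506,67 \right)} + E{\left(-60,r{\left(1,20 \right)} \right)}\right) + L{\left(-291 \right)} = \left(506 - 6\right) - -582 = \left(506 - 6\right) + 582 = 500 + 582 = 1082$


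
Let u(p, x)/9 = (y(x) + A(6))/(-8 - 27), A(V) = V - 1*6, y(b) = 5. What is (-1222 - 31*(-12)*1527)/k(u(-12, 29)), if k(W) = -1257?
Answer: -566822/1257 ≈ -450.93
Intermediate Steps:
A(V) = -6 + V (A(V) = V - 6 = -6 + V)
u(p, x) = -9/7 (u(p, x) = 9*((5 + (-6 + 6))/(-8 - 27)) = 9*((5 + 0)/(-35)) = 9*(5*(-1/35)) = 9*(-1/7) = -9/7)
(-1222 - 31*(-12)*1527)/k(u(-12, 29)) = (-1222 - 31*(-12)*1527)/(-1257) = (-1222 + 372*1527)*(-1/1257) = (-1222 + 568044)*(-1/1257) = 566822*(-1/1257) = -566822/1257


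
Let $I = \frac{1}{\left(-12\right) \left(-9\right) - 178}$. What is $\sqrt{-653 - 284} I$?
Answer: $- \frac{i \sqrt{937}}{70} \approx - 0.43729 i$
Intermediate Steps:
$I = - \frac{1}{70}$ ($I = \frac{1}{108 - 178} = \frac{1}{-70} = - \frac{1}{70} \approx -0.014286$)
$\sqrt{-653 - 284} I = \sqrt{-653 - 284} \left(- \frac{1}{70}\right) = \sqrt{-937} \left(- \frac{1}{70}\right) = i \sqrt{937} \left(- \frac{1}{70}\right) = - \frac{i \sqrt{937}}{70}$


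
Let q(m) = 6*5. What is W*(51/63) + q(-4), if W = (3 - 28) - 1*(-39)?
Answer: 124/3 ≈ 41.333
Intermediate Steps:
q(m) = 30
W = 14 (W = -25 + 39 = 14)
W*(51/63) + q(-4) = 14*(51/63) + 30 = 14*(51*(1/63)) + 30 = 14*(17/21) + 30 = 34/3 + 30 = 124/3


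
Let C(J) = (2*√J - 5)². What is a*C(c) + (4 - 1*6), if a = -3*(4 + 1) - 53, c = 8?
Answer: -3878 + 2720*√2 ≈ -31.339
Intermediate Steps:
C(J) = (-5 + 2*√J)²
a = -68 (a = -3*5 - 53 = -15 - 53 = -68)
a*C(c) + (4 - 1*6) = -68*(-5 + 2*√8)² + (4 - 1*6) = -68*(-5 + 2*(2*√2))² + (4 - 6) = -68*(-5 + 4*√2)² - 2 = -2 - 68*(-5 + 4*√2)²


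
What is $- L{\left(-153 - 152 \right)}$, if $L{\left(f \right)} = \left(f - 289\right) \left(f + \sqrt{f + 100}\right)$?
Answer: $-181170 + 594 i \sqrt{205} \approx -1.8117 \cdot 10^{5} + 8504.8 i$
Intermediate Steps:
$L{\left(f \right)} = \left(-289 + f\right) \left(f + \sqrt{100 + f}\right)$
$- L{\left(-153 - 152 \right)} = - (\left(-153 - 152\right)^{2} - 289 \left(-153 - 152\right) - 289 \sqrt{100 - 305} + \left(-153 - 152\right) \sqrt{100 - 305}) = - (\left(-305\right)^{2} - -88145 - 289 \sqrt{100 - 305} - 305 \sqrt{100 - 305}) = - (93025 + 88145 - 289 \sqrt{-205} - 305 \sqrt{-205}) = - (93025 + 88145 - 289 i \sqrt{205} - 305 i \sqrt{205}) = - (181170 - 594 i \sqrt{205}) = -181170 + 594 i \sqrt{205}$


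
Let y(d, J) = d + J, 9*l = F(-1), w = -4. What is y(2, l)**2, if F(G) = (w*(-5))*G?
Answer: 4/81 ≈ 0.049383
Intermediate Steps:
F(G) = 20*G (F(G) = (-4*(-5))*G = 20*G)
l = -20/9 (l = (20*(-1))/9 = (1/9)*(-20) = -20/9 ≈ -2.2222)
y(d, J) = J + d
y(2, l)**2 = (-20/9 + 2)**2 = (-2/9)**2 = 4/81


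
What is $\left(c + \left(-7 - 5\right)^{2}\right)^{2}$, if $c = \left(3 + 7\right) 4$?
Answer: $33856$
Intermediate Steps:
$c = 40$ ($c = 10 \cdot 4 = 40$)
$\left(c + \left(-7 - 5\right)^{2}\right)^{2} = \left(40 + \left(-7 - 5\right)^{2}\right)^{2} = \left(40 + \left(-12\right)^{2}\right)^{2} = \left(40 + 144\right)^{2} = 184^{2} = 33856$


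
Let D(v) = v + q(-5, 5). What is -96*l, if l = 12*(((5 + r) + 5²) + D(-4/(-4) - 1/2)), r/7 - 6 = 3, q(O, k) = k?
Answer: -113472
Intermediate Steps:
r = 63 (r = 42 + 7*3 = 42 + 21 = 63)
D(v) = 5 + v (D(v) = v + 5 = 5 + v)
l = 1182 (l = 12*(((5 + 63) + 5²) + (5 + (-4/(-4) - 1/2))) = 12*((68 + 25) + (5 + (-4*(-¼) - 1*½))) = 12*(93 + (5 + (1 - ½))) = 12*(93 + (5 + ½)) = 12*(93 + 11/2) = 12*(197/2) = 1182)
-96*l = -96*1182 = -113472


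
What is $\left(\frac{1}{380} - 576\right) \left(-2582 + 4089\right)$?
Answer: $- \frac{329850653}{380} \approx -8.6803 \cdot 10^{5}$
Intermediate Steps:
$\left(\frac{1}{380} - 576\right) \left(-2582 + 4089\right) = \left(\frac{1}{380} - 576\right) 1507 = \left(- \frac{218879}{380}\right) 1507 = - \frac{329850653}{380}$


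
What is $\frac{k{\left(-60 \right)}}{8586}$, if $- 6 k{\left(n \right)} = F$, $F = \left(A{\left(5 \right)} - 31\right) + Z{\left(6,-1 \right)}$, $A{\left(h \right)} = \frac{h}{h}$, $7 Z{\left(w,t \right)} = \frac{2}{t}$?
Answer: $\frac{1}{1701} \approx 0.00058789$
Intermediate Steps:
$Z{\left(w,t \right)} = \frac{2}{7 t}$ ($Z{\left(w,t \right)} = \frac{2 \frac{1}{t}}{7} = \frac{2}{7 t}$)
$A{\left(h \right)} = 1$
$F = - \frac{212}{7}$ ($F = \left(1 - 31\right) + \frac{2}{7 \left(-1\right)} = -30 + \frac{2}{7} \left(-1\right) = -30 - \frac{2}{7} = - \frac{212}{7} \approx -30.286$)
$k{\left(n \right)} = \frac{106}{21}$ ($k{\left(n \right)} = \left(- \frac{1}{6}\right) \left(- \frac{212}{7}\right) = \frac{106}{21}$)
$\frac{k{\left(-60 \right)}}{8586} = \frac{106}{21 \cdot 8586} = \frac{106}{21} \cdot \frac{1}{8586} = \frac{1}{1701}$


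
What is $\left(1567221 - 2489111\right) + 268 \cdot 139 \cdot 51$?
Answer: $977962$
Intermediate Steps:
$\left(1567221 - 2489111\right) + 268 \cdot 139 \cdot 51 = -921890 + 268 \cdot 7089 = -921890 + 1899852 = 977962$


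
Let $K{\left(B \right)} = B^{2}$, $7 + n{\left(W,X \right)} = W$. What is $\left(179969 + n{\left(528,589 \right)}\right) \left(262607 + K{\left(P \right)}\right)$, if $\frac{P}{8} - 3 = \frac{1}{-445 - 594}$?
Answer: $\frac{51279226234031190}{1079521} \approx 4.7502 \cdot 10^{10}$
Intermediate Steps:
$P = \frac{24928}{1039}$ ($P = 24 + \frac{8}{-445 - 594} = 24 + \frac{8}{-1039} = 24 + 8 \left(- \frac{1}{1039}\right) = 24 - \frac{8}{1039} = \frac{24928}{1039} \approx 23.992$)
$n{\left(W,X \right)} = -7 + W$
$\left(179969 + n{\left(528,589 \right)}\right) \left(262607 + K{\left(P \right)}\right) = \left(179969 + \left(-7 + 528\right)\right) \left(262607 + \left(\frac{24928}{1039}\right)^{2}\right) = \left(179969 + 521\right) \left(262607 + \frac{621405184}{1079521}\right) = 180490 \cdot \frac{284111176431}{1079521} = \frac{51279226234031190}{1079521}$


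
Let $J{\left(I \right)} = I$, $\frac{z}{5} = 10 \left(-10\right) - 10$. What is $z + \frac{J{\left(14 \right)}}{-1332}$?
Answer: $- \frac{366307}{666} \approx -550.01$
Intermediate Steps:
$z = -550$ ($z = 5 \left(10 \left(-10\right) - 10\right) = 5 \left(-100 - 10\right) = 5 \left(-110\right) = -550$)
$z + \frac{J{\left(14 \right)}}{-1332} = -550 + \frac{14}{-1332} = -550 + 14 \left(- \frac{1}{1332}\right) = -550 - \frac{7}{666} = - \frac{366307}{666}$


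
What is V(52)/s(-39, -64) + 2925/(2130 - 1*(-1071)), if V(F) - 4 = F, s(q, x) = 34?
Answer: 46451/18139 ≈ 2.5608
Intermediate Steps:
V(F) = 4 + F
V(52)/s(-39, -64) + 2925/(2130 - 1*(-1071)) = (4 + 52)/34 + 2925/(2130 - 1*(-1071)) = 56*(1/34) + 2925/(2130 + 1071) = 28/17 + 2925/3201 = 28/17 + 2925*(1/3201) = 28/17 + 975/1067 = 46451/18139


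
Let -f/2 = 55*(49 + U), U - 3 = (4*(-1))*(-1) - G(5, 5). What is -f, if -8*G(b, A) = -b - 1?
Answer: 12155/2 ≈ 6077.5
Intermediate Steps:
G(b, A) = ⅛ + b/8 (G(b, A) = -(-b - 1)/8 = -(-1 - b)/8 = ⅛ + b/8)
U = 25/4 (U = 3 + ((4*(-1))*(-1) - (⅛ + (⅛)*5)) = 3 + (-4*(-1) - (⅛ + 5/8)) = 3 + (4 - 1*¾) = 3 + (4 - ¾) = 3 + 13/4 = 25/4 ≈ 6.2500)
f = -12155/2 (f = -110*(49 + 25/4) = -110*221/4 = -2*12155/4 = -12155/2 ≈ -6077.5)
-f = -1*(-12155/2) = 12155/2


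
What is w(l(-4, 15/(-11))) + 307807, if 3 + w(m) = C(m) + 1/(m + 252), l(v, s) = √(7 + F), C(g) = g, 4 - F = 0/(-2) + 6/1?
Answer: 19545246448/63499 + 63498*√5/63499 ≈ 3.0781e+5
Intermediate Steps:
F = -2 (F = 4 - (0/(-2) + 6/1) = 4 - (0*(-½) + 6*1) = 4 - (0 + 6) = 4 - 1*6 = 4 - 6 = -2)
l(v, s) = √5 (l(v, s) = √(7 - 2) = √5)
w(m) = -3 + m + 1/(252 + m) (w(m) = -3 + (m + 1/(m + 252)) = -3 + (m + 1/(252 + m)) = -3 + m + 1/(252 + m))
w(l(-4, 15/(-11))) + 307807 = (-755 + (√5)² + 249*√5)/(252 + √5) + 307807 = (-755 + 5 + 249*√5)/(252 + √5) + 307807 = (-750 + 249*√5)/(252 + √5) + 307807 = 307807 + (-750 + 249*√5)/(252 + √5)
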